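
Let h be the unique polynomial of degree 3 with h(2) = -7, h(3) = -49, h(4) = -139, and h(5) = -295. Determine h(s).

h(s) = -3s^3 + 3s^2 + 5

Write h(s) = as^3 + bs^2 + cs + d. Substituting each data point gives a linear system:
  8a + 4b + 2c + d = -7
  27a + 9b + 3c + d = -49
  64a + 16b + 4c + d = -139
  125a + 25b + 5c + d = -295
Solving the system yields a = -3, b = 3, c = 0, d = 5.
So h(s) = -3s³ + 3s² + 5.
Check: h(4) = -139. ✓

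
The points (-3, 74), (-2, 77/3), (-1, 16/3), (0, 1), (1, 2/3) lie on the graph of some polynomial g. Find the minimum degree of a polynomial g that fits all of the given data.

Forward differences of the values at x = -3, -2, -1, 0, 1:
  g  : 74  77/3  16/3  1  2/3
  Δ  : -145/3  -61/3  -13/3  -1/3
  Δ^2: 28  16  4
  Δ^3: -12  -12
  Δ^4: 0
The third differences are constant (-12) and nonzero, while all higher differences vanish, so the minimal degree is 3.

3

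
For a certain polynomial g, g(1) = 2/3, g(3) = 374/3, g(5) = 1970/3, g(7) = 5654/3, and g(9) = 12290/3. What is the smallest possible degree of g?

Forward differences of the values at x = 1, 3, 5, 7, 9:
  g  : 2/3  374/3  1970/3  5654/3  12290/3
  Δ  : 124  532  1228  2212
  Δ^2: 408  696  984
  Δ^3: 288  288
  Δ^4: 0
The third differences are constant (288) and nonzero, while all higher differences vanish, so the minimal degree is 3.

3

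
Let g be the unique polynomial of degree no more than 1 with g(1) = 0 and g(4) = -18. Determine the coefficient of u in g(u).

Write g(u) = au + b. Substituting each data point gives a linear system:
  a + b = 0
  4a + b = -18
Solving the system yields a = -6, b = 6.
So g(u) = -6u + 6.
The leading coefficient is -6.

-6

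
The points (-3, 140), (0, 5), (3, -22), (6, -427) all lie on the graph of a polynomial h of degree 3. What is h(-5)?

Using the Lagrange interpolation formula with nodes -3, 0, 3, 6:
  L_0(t) = t(t - 3)(t - 6) / -162
  L_1(t) = (t + 3)(t - 3)(t - 6) / 54
  L_2(t) = (t + 3)t(t - 6) / -54
  L_3(t) = (t + 3)t(t - 3) / 162
Then h(t) = 140·L_0(t) + 5·L_1(t) - 22·L_2(t) - 427·L_3(t).
Expanding and collecting terms gives h(t) = -3t^3 + 6t^2 + 5.
Evaluating at t = -5: h(-5) = 530.

530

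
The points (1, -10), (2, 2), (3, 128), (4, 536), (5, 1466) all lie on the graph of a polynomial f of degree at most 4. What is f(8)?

10868

Forward differences of the values at x = 1, 2, 3, 4, 5:
  f  : -10  2  128  536  1466
  Δ  : 12  126  408  930
  Δ^2: 114  282  522
  Δ^3: 168  240
  Δ^4: 72
The fourth differences are constant, confirming degree 4.
Interpolating (Newton forward form) and evaluating at x = 8 gives f(8) = 10868.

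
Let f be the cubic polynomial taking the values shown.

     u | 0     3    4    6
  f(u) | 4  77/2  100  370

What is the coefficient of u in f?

Write f(u) = au^3 + bu^2 + cu + d. Substituting each data point gives a linear system:
  d = 4
  27a + 9b + 3c + d = 77/2
  64a + 16b + 4c + d = 100
  216a + 36b + 6c + d = 370
Solving the system yields a = 2, b = -3/2, c = -2, d = 4.
So f(u) = 2u^3 - (3/2)u^2 - 2u + 4.
The coefficient of u is -2.

-2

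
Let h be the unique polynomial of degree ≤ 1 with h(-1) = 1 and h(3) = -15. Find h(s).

h(s) = -4s - 3

Write h(s) = as + b. Substituting each data point gives a linear system:
  -a + b = 1
  3a + b = -15
Solving the system yields a = -4, b = -3.
So h(s) = -4s - 3.
Check: h(-1) = 1. ✓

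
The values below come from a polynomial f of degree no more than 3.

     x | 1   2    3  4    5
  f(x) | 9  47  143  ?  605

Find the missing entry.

On equispaced nodes a degree-3 polynomial has vanishing fourth forward difference, so
  f(1) - 4·f(2) + 6·f(3) - 4·f(4) + f(5) = 0.
Substituting the known values and solving for f(4):
  -4·f(4) = -1284
  f(4) = 321.

321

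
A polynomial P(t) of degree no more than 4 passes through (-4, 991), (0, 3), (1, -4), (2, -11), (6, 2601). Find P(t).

P(t) = 3t^4 - 5t^3 - 6t^2 + t + 3

Using the Lagrange interpolation formula with nodes -4, 0, 1, 2, 6:
  L_0(t) = t(t - 1)(t - 2)(t - 6) / 1200
  L_1(t) = (t + 4)(t - 1)(t - 2)(t - 6) / -48
  L_2(t) = (t + 4)t(t - 2)(t - 6) / 25
  L_3(t) = (t + 4)t(t - 1)(t - 6) / -48
  L_4(t) = (t + 4)t(t - 1)(t - 2) / 1200
Then P(t) = 991·L_0(t) + 3·L_1(t) - 4·L_2(t) - 11·L_3(t) + 2601·L_4(t).
Expanding and collecting terms gives P(t) = 3t⁴ - 5t³ - 6t² + t + 3.
Check: P(1) = -4. ✓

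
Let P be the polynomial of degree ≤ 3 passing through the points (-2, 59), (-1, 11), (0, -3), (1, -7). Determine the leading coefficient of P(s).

-4

Write P(s) = as^3 + bs^2 + cs + d. Substituting each data point gives a linear system:
  -8a + 4b - 2c + d = 59
  -a + b - c + d = 11
  d = -3
  a + b + c + d = -7
Solving the system yields a = -4, b = 5, c = -5, d = -3.
So P(s) = -4s^3 + 5s^2 - 5s - 3.
The leading coefficient is -4.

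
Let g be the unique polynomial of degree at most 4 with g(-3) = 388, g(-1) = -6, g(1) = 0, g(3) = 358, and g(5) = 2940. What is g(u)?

Write g(u) = au^4 + bu^3 + cu^2 + du + e. Substituting each data point gives a linear system:
  81a - 27b + 9c - 3d + e = 388
  a - b + c - d + e = -6
  a + b + c + d + e = 0
  81a + 27b + 9c + 3d + e = 358
  625a + 125b + 25c + 5d + e = 2940
Solving the system yields a = 5, b = -1, c = -3, d = 4, e = -5.
So g(u) = 5u⁴ - u³ - 3u² + 4u - 5.
Check: g(5) = 2940. ✓

g(u) = 5u^4 - u^3 - 3u^2 + 4u - 5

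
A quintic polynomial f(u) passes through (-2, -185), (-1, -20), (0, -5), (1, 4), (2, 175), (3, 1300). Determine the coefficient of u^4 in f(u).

Write f(u) = au^5 + bu^4 + cu^3 + du^2 + eu + k. Substituting each data point gives a linear system:
  -32a + 16b - 8c + 4d - 2e + k = -185
  -a + b - c + d - e + k = -20
  k = -5
  a + b + c + d + e + k = 4
  32a + 16b + 8c + 4d + 2e + k = 175
  243a + 81b + 27c + 9d + 3e + k = 1300
Solving the system yields a = 5, b = 1, c = 1, d = -4, e = 6, k = -5.
So f(u) = 5u^5 + u^4 + u^3 - 4u^2 + 6u - 5.
The coefficient of u^4 is 1.

1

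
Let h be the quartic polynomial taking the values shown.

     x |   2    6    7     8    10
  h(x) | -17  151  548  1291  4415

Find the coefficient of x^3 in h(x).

-6

Write h(x) = ax^4 + bx^3 + cx^2 + dx + e. Substituting each data point gives a linear system:
  16a + 8b + 4c + 2d + e = -17
  1296a + 216b + 36c + 6d + e = 151
  2401a + 343b + 49c + 7d + e = 548
  4096a + 512b + 64c + 8d + e = 1291
  10000a + 1000b + 100c + 10d + e = 4415
Solving the system yields a = 1, b = -6, c = 4, d = 2, e = -5.
So h(x) = x^4 - 6x^3 + 4x^2 + 2x - 5.
The coefficient of x^3 is -6.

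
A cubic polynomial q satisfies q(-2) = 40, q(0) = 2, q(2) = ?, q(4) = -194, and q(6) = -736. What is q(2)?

-12

On equispaced nodes a degree-3 polynomial has vanishing fourth forward difference, so
  q(-2) - 4·q(0) + 6·q(2) - 4·q(4) + q(6) = 0.
Substituting the known values and solving for q(2):
  6·q(2) = -72
  q(2) = -12.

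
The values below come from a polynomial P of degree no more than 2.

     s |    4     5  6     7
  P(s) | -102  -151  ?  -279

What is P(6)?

On equispaced nodes a degree-2 polynomial has vanishing third forward difference, so
  - P(4) + 3·P(5) - 3·P(6) + P(7) = 0.
Substituting the known values and solving for P(6):
  -3·P(6) = 630
  P(6) = -210.

-210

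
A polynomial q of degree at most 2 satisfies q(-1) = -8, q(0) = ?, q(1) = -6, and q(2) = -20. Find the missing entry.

On equispaced nodes a degree-2 polynomial has vanishing third forward difference, so
  - q(-1) + 3·q(0) - 3·q(1) + q(2) = 0.
Substituting the known values and solving for q(0):
  3·q(0) = -6
  q(0) = -2.

-2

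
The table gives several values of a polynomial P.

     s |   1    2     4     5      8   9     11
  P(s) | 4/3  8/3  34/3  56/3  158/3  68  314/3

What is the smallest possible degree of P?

2

Divided differences on the nodes 1, 2, 4, 5, 8, 9, 11:
  order 0: 4/3  8/3  34/3  56/3  158/3  68  314/3
  order 1: 4/3  13/3  22/3  34/3  46/3  55/3
  order 2: 1  1  1  1  1
  order 3: 0  0  0  0
  order 4: 0  0  0
  order 5: 0  0
  order 6: 0
The order-2 divided differences are all 1 (nonzero) and every higher order vanishes, so the data lies on a polynomial of degree exactly 2.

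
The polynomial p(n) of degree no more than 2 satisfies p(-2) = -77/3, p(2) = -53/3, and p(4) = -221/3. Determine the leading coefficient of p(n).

-5

Write p(n) = an^2 + bn + c. Substituting each data point gives a linear system:
  4a - 2b + c = -77/3
  4a + 2b + c = -53/3
  16a + 4b + c = -221/3
Solving the system yields a = -5, b = 2, c = -5/3.
So p(n) = -5n² + 2n - 5/3.
The leading coefficient is -5.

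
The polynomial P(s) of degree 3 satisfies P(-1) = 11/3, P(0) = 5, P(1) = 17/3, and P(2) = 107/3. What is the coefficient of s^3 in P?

Write P(s) = as^3 + bs^2 + cs + d. Substituting each data point gives a linear system:
  -a + b - c + d = 11/3
  d = 5
  a + b + c + d = 17/3
  8a + 4b + 2c + d = 107/3
Solving the system yields a = 5, b = -1/3, c = -4, d = 5.
So P(s) = 5s³ - (1/3)s² - 4s + 5.
The leading coefficient is 5.

5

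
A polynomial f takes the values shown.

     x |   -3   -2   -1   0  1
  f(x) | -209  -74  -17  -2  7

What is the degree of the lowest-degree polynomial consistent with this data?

3

Forward differences of the values at x = -3, -2, -1, 0, 1:
  f  : -209  -74  -17  -2  7
  Δ  : 135  57  15  9
  Δ^2: -78  -42  -6
  Δ^3: 36  36
  Δ^4: 0
The third differences are constant (36) and nonzero, while all higher differences vanish, so the minimal degree is 3.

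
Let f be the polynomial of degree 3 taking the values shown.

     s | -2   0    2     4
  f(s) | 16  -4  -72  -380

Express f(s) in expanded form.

f(s) = -4s^3 - 6s^2 - 6s - 4

Using the Lagrange interpolation formula with nodes -2, 0, 2, 4:
  L_0(s) = s(s - 2)(s - 4) / -48
  L_1(s) = (s + 2)(s - 2)(s - 4) / 16
  L_2(s) = (s + 2)s(s - 4) / -16
  L_3(s) = (s + 2)s(s - 2) / 48
Then f(s) = 16·L_0(s) - 4·L_1(s) - 72·L_2(s) - 380·L_3(s).
Expanding and collecting terms gives f(s) = -4s^3 - 6s^2 - 6s - 4.
Check: f(0) = -4. ✓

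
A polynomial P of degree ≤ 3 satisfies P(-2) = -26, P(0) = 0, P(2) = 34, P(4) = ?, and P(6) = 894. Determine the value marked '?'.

268

The 4 known points determine the degree-3 polynomial uniquely.
Write P(s) = as^3 + bs^2 + cs + d. Substituting each data point gives a linear system:
  -8a + 4b - 2c + d = -26
  d = 0
  8a + 4b + 2c + d = 34
  216a + 36b + 6c + d = 894
Solving the system yields a = 4, b = 1, c = -1, d = 0.
So P(s) = 4s^3 + s^2 - s.
Then P(4) = 268.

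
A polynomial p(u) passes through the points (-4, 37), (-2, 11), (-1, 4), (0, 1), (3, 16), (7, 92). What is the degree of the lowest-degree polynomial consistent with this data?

2

Divided differences on the nodes -4, -2, -1, 0, 3, 7:
  order 0: 37  11  4  1  16  92
  order 1: -13  -7  -3  5  19
  order 2: 2  2  2  2
  order 3: 0  0  0
  order 4: 0  0
  order 5: 0
The order-2 divided differences are all 2 (nonzero) and every higher order vanishes, so the data lies on a polynomial of degree exactly 2.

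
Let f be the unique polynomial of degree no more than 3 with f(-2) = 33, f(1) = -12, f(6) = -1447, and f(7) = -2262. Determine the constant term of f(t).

Write f(t) = at^3 + bt^2 + ct + d. Substituting each data point gives a linear system:
  -8a + 4b - 2c + d = 33
  a + b + c + d = -12
  216a + 36b + 6c + d = -1447
  343a + 49b + 7c + d = -2262
Solving the system yields a = -6, b = -4, c = -1, d = -1.
So f(t) = -6t^3 - 4t^2 - t - 1.
The constant term is -1.

-1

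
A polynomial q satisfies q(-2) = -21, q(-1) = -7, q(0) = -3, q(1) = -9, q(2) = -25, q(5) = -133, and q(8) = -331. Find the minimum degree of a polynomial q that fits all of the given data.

2

Divided differences on the nodes -2, -1, 0, 1, 2, 5, 8:
  order 0: -21  -7  -3  -9  -25  -133  -331
  order 1: 14  4  -6  -16  -36  -66
  order 2: -5  -5  -5  -5  -5
  order 3: 0  0  0  0
  order 4: 0  0  0
  order 5: 0  0
  order 6: 0
The order-2 divided differences are all -5 (nonzero) and every higher order vanishes, so the data lies on a polynomial of degree exactly 2.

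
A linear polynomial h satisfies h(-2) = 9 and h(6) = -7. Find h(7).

Write h(x) = ax + b. Substituting each data point gives a linear system:
  -2a + b = 9
  6a + b = -7
Solving the system yields a = -2, b = 5.
So h(x) = -2x + 5.
Then h(7) = -9.

-9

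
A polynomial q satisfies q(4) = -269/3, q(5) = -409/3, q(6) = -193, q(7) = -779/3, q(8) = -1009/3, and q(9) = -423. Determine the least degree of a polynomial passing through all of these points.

2

Forward differences of the values at u = 4, 5, 6, 7, 8, 9:
  q  : -269/3  -409/3  -193  -779/3  -1009/3  -423
  Δ  : -140/3  -170/3  -200/3  -230/3  -260/3
  Δ^2: -10  -10  -10  -10
  Δ^3: 0  0  0
  Δ^4: 0  0
  Δ^5: 0
The second differences are constant (-10) and nonzero, while all higher differences vanish, so the minimal degree is 2.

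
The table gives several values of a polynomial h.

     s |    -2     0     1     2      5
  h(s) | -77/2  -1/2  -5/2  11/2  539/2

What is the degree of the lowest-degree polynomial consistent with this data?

Divided differences on the nodes -2, 0, 1, 2, 5:
  order 0: -77/2  -1/2  -5/2  11/2  539/2
  order 1: 19  -2  8  88
  order 2: -7  5  20
  order 3: 3  3
  order 4: 0
The order-3 divided differences are all 3 (nonzero) and every higher order vanishes, so the data lies on a polynomial of degree exactly 3.

3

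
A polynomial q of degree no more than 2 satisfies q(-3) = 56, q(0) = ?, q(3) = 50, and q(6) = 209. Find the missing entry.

-1

On equispaced nodes a degree-2 polynomial has vanishing third forward difference, so
  - q(-3) + 3·q(0) - 3·q(3) + q(6) = 0.
Substituting the known values and solving for q(0):
  3·q(0) = -3
  q(0) = -1.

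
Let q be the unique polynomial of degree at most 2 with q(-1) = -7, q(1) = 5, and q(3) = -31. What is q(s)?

Write q(s) = as^2 + bs + c. Substituting each data point gives a linear system:
  a - b + c = -7
  a + b + c = 5
  9a + 3b + c = -31
Solving the system yields a = -6, b = 6, c = 5.
So q(s) = -6s^2 + 6s + 5.
Check: q(-1) = -7. ✓

q(s) = -6s^2 + 6s + 5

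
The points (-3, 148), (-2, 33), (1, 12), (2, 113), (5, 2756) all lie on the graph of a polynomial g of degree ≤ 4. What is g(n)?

Write g(n) = an^4 + bn^3 + cn^2 + dn + e. Substituting each data point gives a linear system:
  81a - 27b + 9c - 3d + e = 148
  16a - 8b + 4c - 2d + e = 33
  a + b + c + d + e = 12
  16a + 8b + 4c + 2d + e = 113
  625a + 125b + 25c + 5d + e = 2756
Solving the system yields a = 3, b = 6, c = 6, d = -4, e = 1.
So g(n) = 3n^4 + 6n^3 + 6n^2 - 4n + 1.
Check: g(-3) = 148. ✓

g(n) = 3n^4 + 6n^3 + 6n^2 - 4n + 1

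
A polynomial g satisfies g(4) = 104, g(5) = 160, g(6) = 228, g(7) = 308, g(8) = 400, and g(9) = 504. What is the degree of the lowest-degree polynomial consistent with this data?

2

Forward differences of the values at u = 4, 5, 6, 7, 8, 9:
  g  : 104  160  228  308  400  504
  Δ  : 56  68  80  92  104
  Δ^2: 12  12  12  12
  Δ^3: 0  0  0
  Δ^4: 0  0
  Δ^5: 0
The second differences are constant (12) and nonzero, while all higher differences vanish, so the minimal degree is 2.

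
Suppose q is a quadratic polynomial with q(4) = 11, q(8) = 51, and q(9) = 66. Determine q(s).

q(s) = s^2 - 2s + 3

Write q(s) = as^2 + bs + c. Substituting each data point gives a linear system:
  16a + 4b + c = 11
  64a + 8b + c = 51
  81a + 9b + c = 66
Solving the system yields a = 1, b = -2, c = 3.
So q(s) = s^2 - 2s + 3.
Check: q(4) = 11. ✓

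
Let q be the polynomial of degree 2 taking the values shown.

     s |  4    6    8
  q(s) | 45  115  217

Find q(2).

Using the Lagrange interpolation formula with nodes 4, 6, 8:
  L_0(s) = (s - 6)(s - 8) / 8
  L_1(s) = (s - 4)(s - 8) / -4
  L_2(s) = (s - 4)(s - 6) / 8
Then q(s) = 45·L_0(s) + 115·L_1(s) + 217·L_2(s).
Expanding and collecting terms gives q(s) = 4s^2 - 5s + 1.
Evaluating at s = 2: q(2) = 7.

7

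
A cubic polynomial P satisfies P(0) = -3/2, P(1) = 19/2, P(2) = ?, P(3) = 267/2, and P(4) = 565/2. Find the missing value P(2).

On equispaced nodes a degree-3 polynomial has vanishing fourth forward difference, so
  P(0) - 4·P(1) + 6·P(2) - 4·P(3) + P(4) = 0.
Substituting the known values and solving for P(2):
  6·P(2) = 291
  P(2) = 97/2.

97/2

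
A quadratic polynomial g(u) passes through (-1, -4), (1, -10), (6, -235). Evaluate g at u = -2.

-19

Using the Lagrange interpolation formula with nodes -1, 1, 6:
  L_0(u) = (u - 1)(u - 6) / 14
  L_1(u) = (u + 1)(u - 6) / -10
  L_2(u) = (u + 1)(u - 1) / 35
Then g(u) = -4·L_0(u) - 10·L_1(u) - 235·L_2(u).
Expanding and collecting terms gives g(u) = -6u^2 - 3u - 1.
Evaluating at u = -2: g(-2) = -19.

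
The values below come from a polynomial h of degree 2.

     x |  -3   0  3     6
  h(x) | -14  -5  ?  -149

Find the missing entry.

The 3 known points determine the degree-2 polynomial uniquely.
Write h(x) = ax^2 + bx + c. Substituting each data point gives a linear system:
  9a - 3b + c = -14
  c = -5
  36a + 6b + c = -149
Solving the system yields a = -3, b = -6, c = -5.
So h(x) = -3x^2 - 6x - 5.
Then h(3) = -50.

-50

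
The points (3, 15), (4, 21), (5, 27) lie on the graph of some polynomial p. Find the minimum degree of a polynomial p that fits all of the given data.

1

Forward differences of the values at n = 3, 4, 5:
  p  : 15  21  27
  Δ  : 6  6
  Δ^2: 0
The first differences are constant (6) and nonzero, while all higher differences vanish, so the minimal degree is 1.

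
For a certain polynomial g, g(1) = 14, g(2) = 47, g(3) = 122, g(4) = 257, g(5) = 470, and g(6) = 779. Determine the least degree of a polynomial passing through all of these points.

Forward differences of the values at s = 1, 2, 3, 4, 5, 6:
  g  : 14  47  122  257  470  779
  Δ  : 33  75  135  213  309
  Δ^2: 42  60  78  96
  Δ^3: 18  18  18
  Δ^4: 0  0
  Δ^5: 0
The third differences are constant (18) and nonzero, while all higher differences vanish, so the minimal degree is 3.

3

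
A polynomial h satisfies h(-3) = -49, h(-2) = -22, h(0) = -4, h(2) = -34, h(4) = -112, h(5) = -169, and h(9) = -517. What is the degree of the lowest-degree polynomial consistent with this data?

2

Divided differences on the nodes -3, -2, 0, 2, 4, 5, 9:
  order 0: -49  -22  -4  -34  -112  -169  -517
  order 1: 27  9  -15  -39  -57  -87
  order 2: -6  -6  -6  -6  -6
  order 3: 0  0  0  0
  order 4: 0  0  0
  order 5: 0  0
  order 6: 0
The order-2 divided differences are all -6 (nonzero) and every higher order vanishes, so the data lies on a polynomial of degree exactly 2.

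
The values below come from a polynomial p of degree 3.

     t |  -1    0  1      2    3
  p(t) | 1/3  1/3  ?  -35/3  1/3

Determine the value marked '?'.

-23/3

On equispaced nodes a degree-3 polynomial has vanishing fourth forward difference, so
  p(-1) - 4·p(0) + 6·p(1) - 4·p(2) + p(3) = 0.
Substituting the known values and solving for p(1):
  6·p(1) = -46
  p(1) = -23/3.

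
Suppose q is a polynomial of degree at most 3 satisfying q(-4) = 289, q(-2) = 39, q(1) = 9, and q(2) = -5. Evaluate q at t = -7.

1489

Using the Lagrange interpolation formula with nodes -4, -2, 1, 2:
  L_0(t) = (t + 2)(t - 1)(t - 2) / -60
  L_1(t) = (t + 4)(t - 1)(t - 2) / 24
  L_2(t) = (t + 4)(t + 2)(t - 2) / -15
  L_3(t) = (t + 4)(t + 2)(t - 1) / 24
Then q(t) = 289·L_0(t) + 39·L_1(t) + 9·L_2(t) - 5·L_3(t).
Expanding and collecting terms gives q(t) = -4t^3 + 3t^2 + 5t + 5.
Evaluating at t = -7: q(-7) = 1489.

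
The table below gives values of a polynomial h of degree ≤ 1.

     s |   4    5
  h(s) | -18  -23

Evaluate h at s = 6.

-28

Write h(s) = as + b. Substituting each data point gives a linear system:
  4a + b = -18
  5a + b = -23
Solving the system yields a = -5, b = 2.
So h(s) = -5s + 2.
Then h(6) = -28.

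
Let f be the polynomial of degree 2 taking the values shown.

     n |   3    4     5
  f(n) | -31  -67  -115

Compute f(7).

Forward differences of the values at n = 3, 4, 5:
  f  : -31  -67  -115
  Δ  : -36  -48
  Δ^2: -12
The second differences are constant, confirming degree 2.
Interpolating (Newton forward form) and evaluating at n = 7 gives f(7) = -247.

-247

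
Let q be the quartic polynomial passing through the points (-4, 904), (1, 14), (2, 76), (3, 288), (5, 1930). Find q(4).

Using the Lagrange interpolation formula with nodes -4, 1, 2, 3, 5:
  L_0(n) = (n - 1)(n - 2)(n - 3)(n - 5) / 1890
  L_1(n) = (n + 4)(n - 2)(n - 3)(n - 5) / -40
  L_2(n) = (n + 4)(n - 1)(n - 3)(n - 5) / 18
  L_3(n) = (n + 4)(n - 1)(n - 2)(n - 5) / -28
  L_4(n) = (n + 4)(n - 1)(n - 2)(n - 3) / 216
Then q(n) = 904·L_0(n) + 14·L_1(n) + 76·L_2(n) + 288·L_3(n) + 1930·L_4(n).
Expanding and collecting terms gives q(n) = 3n^4 - n^3 + 6n^2 + 6n.
Evaluating at n = 4: q(4) = 824.

824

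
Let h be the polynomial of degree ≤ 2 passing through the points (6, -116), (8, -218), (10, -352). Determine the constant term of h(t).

-2

Write h(t) = at^2 + bt + c. Substituting each data point gives a linear system:
  36a + 6b + c = -116
  64a + 8b + c = -218
  100a + 10b + c = -352
Solving the system yields a = -4, b = 5, c = -2.
So h(t) = -4t^2 + 5t - 2.
The constant term is -2.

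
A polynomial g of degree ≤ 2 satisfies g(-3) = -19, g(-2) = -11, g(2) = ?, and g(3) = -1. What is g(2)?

The 3 known points determine the degree-2 polynomial uniquely.
Write g(s) = as^2 + bs + c. Substituting each data point gives a linear system:
  9a - 3b + c = -19
  4a - 2b + c = -11
  9a + 3b + c = -1
Solving the system yields a = -1, b = 3, c = -1.
So g(s) = -s^2 + 3s - 1.
Then g(2) = 1.

1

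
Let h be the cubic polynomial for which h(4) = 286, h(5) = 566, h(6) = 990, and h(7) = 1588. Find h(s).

h(s) = 5s^3 - 3s^2 + 2s + 6

Using the Lagrange interpolation formula with nodes 4, 5, 6, 7:
  L_0(s) = (s - 5)(s - 6)(s - 7) / -6
  L_1(s) = (s - 4)(s - 6)(s - 7) / 2
  L_2(s) = (s - 4)(s - 5)(s - 7) / -2
  L_3(s) = (s - 4)(s - 5)(s - 6) / 6
Then h(s) = 286·L_0(s) + 566·L_1(s) + 990·L_2(s) + 1588·L_3(s).
Expanding and collecting terms gives h(s) = 5s^3 - 3s^2 + 2s + 6.
Check: h(6) = 990. ✓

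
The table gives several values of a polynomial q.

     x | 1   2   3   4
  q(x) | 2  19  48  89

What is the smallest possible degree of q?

Forward differences of the values at x = 1, 2, 3, 4:
  q  : 2  19  48  89
  Δ  : 17  29  41
  Δ^2: 12  12
  Δ^3: 0
The second differences are constant (12) and nonzero, while all higher differences vanish, so the minimal degree is 2.

2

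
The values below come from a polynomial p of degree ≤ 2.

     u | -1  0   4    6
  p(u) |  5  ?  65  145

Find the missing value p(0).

The 3 known points determine the degree-2 polynomial uniquely.
Write p(u) = au^2 + bu + c. Substituting each data point gives a linear system:
  a - b + c = 5
  16a + 4b + c = 65
  36a + 6b + c = 145
Solving the system yields a = 4, b = 0, c = 1.
So p(u) = 4u² + 1.
Then p(0) = 1.

1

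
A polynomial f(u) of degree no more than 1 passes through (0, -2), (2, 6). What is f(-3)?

-14

Using the Lagrange interpolation formula with nodes 0, 2:
  L_0(u) = (u - 2) / -2
  L_1(u) = u / 2
Then f(u) = -2·L_0(u) + 6·L_1(u).
Expanding and collecting terms gives f(u) = 4u - 2.
Evaluating at u = -3: f(-3) = -14.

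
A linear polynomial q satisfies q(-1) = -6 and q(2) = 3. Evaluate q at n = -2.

-9

Write q(n) = an + b. Substituting each data point gives a linear system:
  -a + b = -6
  2a + b = 3
Solving the system yields a = 3, b = -3.
So q(n) = 3n - 3.
Then q(-2) = -9.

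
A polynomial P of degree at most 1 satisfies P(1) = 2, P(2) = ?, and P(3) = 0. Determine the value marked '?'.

The 2 known points determine the degree-1 polynomial uniquely.
Write P(s) = as + b. Substituting each data point gives a linear system:
  a + b = 2
  3a + b = 0
Solving the system yields a = -1, b = 3.
So P(s) = -s + 3.
Then P(2) = 1.

1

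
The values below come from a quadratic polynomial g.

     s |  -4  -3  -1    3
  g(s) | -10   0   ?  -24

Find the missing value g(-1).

8

The 3 known points determine the degree-2 polynomial uniquely.
Write g(s) = as^2 + bs + c. Substituting each data point gives a linear system:
  16a - 4b + c = -10
  9a - 3b + c = 0
  9a + 3b + c = -24
Solving the system yields a = -2, b = -4, c = 6.
So g(s) = -2s^2 - 4s + 6.
Then g(-1) = 8.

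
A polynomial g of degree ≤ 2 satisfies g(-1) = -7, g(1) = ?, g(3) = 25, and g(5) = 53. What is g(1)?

On equispaced nodes a degree-2 polynomial has vanishing third forward difference, so
  - g(-1) + 3·g(1) - 3·g(3) + g(5) = 0.
Substituting the known values and solving for g(1):
  3·g(1) = 15
  g(1) = 5.

5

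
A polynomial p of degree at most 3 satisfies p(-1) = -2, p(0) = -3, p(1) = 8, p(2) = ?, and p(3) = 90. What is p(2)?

37

The 4 known points determine the degree-3 polynomial uniquely.
Write p(x) = ax^3 + bx^2 + cx + d. Substituting each data point gives a linear system:
  -a + b - c + d = -2
  d = -3
  a + b + c + d = 8
  27a + 9b + 3c + d = 90
Solving the system yields a = 1, b = 6, c = 4, d = -3.
So p(x) = x^3 + 6x^2 + 4x - 3.
Then p(2) = 37.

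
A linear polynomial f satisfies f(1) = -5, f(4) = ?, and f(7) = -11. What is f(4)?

-8

The 2 known points determine the degree-1 polynomial uniquely.
Write f(s) = as + b. Substituting each data point gives a linear system:
  a + b = -5
  7a + b = -11
Solving the system yields a = -1, b = -4.
So f(s) = -s - 4.
Then f(4) = -8.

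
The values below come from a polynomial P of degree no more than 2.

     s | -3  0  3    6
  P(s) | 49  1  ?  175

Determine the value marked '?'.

43

On equispaced nodes a degree-2 polynomial has vanishing third forward difference, so
  - P(-3) + 3·P(0) - 3·P(3) + P(6) = 0.
Substituting the known values and solving for P(3):
  -3·P(3) = -129
  P(3) = 43.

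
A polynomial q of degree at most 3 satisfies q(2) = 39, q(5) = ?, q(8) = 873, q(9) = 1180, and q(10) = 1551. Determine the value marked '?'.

The 4 known points determine the degree-3 polynomial uniquely.
Write q(u) = au^3 + bu^2 + cu + d. Substituting each data point gives a linear system:
  8a + 4b + 2c + d = 39
  512a + 64b + 8c + d = 873
  729a + 81b + 9c + d = 1180
  1000a + 100b + 10c + d = 1551
Solving the system yields a = 1, b = 5, c = 5, d = 1.
So q(u) = u^3 + 5u^2 + 5u + 1.
Then q(5) = 276.

276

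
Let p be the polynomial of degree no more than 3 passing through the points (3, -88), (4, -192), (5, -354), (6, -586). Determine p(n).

Using the Lagrange interpolation formula with nodes 3, 4, 5, 6:
  L_0(n) = (n - 4)(n - 5)(n - 6) / -6
  L_1(n) = (n - 3)(n - 5)(n - 6) / 2
  L_2(n) = (n - 3)(n - 4)(n - 6) / -2
  L_3(n) = (n - 3)(n - 4)(n - 5) / 6
Then p(n) = -88·L_0(n) - 192·L_1(n) - 354·L_2(n) - 586·L_3(n).
Expanding and collecting terms gives p(n) = -2n^3 - 5n^2 + 5n - 4.
Check: p(6) = -586. ✓

p(n) = -2n^3 - 5n^2 + 5n - 4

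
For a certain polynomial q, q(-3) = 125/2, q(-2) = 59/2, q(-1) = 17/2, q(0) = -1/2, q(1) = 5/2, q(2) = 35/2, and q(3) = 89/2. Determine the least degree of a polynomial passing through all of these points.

Forward differences of the values at n = -3, -2, -1, 0, 1, 2, 3:
  q  : 125/2  59/2  17/2  -1/2  5/2  35/2  89/2
  Δ  : -33  -21  -9  3  15  27
  Δ^2: 12  12  12  12  12
  Δ^3: 0  0  0  0
  Δ^4: 0  0  0
  Δ^5: 0  0
  Δ^6: 0
The second differences are constant (12) and nonzero, while all higher differences vanish, so the minimal degree is 2.

2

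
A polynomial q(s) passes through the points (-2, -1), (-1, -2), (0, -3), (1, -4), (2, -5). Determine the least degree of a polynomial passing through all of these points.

1

Forward differences of the values at s = -2, -1, 0, 1, 2:
  q  : -1  -2  -3  -4  -5
  Δ  : -1  -1  -1  -1
  Δ^2: 0  0  0
  Δ^3: 0  0
  Δ^4: 0
The first differences are constant (-1) and nonzero, while all higher differences vanish, so the minimal degree is 1.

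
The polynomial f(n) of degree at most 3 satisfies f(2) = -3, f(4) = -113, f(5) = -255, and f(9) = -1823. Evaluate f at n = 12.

Using the Lagrange interpolation formula with nodes 2, 4, 5, 9:
  L_0(n) = (n - 4)(n - 5)(n - 9) / -42
  L_1(n) = (n - 2)(n - 5)(n - 9) / 10
  L_2(n) = (n - 2)(n - 4)(n - 9) / -12
  L_3(n) = (n - 2)(n - 4)(n - 5) / 140
Then f(n) = -3·L_0(n) - 113·L_1(n) - 255·L_2(n) - 1823·L_3(n).
Expanding and collecting terms gives f(n) = -3n³ + 4n² + 5n - 5.
Evaluating at n = 12: f(12) = -4553.

-4553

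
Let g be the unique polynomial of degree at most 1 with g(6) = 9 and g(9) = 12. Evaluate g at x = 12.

15

Using the Lagrange interpolation formula with nodes 6, 9:
  L_0(x) = (x - 9) / -3
  L_1(x) = (x - 6) / 3
Then g(x) = 9·L_0(x) + 12·L_1(x).
Expanding and collecting terms gives g(x) = x + 3.
Evaluating at x = 12: g(12) = 15.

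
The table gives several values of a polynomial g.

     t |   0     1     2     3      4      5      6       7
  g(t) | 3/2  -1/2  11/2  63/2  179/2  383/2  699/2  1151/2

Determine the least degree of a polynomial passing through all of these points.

Forward differences of the values at t = 0, 1, 2, 3, 4, 5, 6, 7:
  g  : 3/2  -1/2  11/2  63/2  179/2  383/2  699/2  1151/2
  Δ  : -2  6  26  58  102  158  226
  Δ^2: 8  20  32  44  56  68
  Δ^3: 12  12  12  12  12
  Δ^4: 0  0  0  0
  Δ^5: 0  0  0
  Δ^6: 0  0
  Δ^7: 0
The third differences are constant (12) and nonzero, while all higher differences vanish, so the minimal degree is 3.

3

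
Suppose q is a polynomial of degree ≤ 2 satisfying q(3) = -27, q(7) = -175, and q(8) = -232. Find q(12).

-540

Using the Lagrange interpolation formula with nodes 3, 7, 8:
  L_0(x) = (x - 7)(x - 8) / 20
  L_1(x) = (x - 3)(x - 8) / -4
  L_2(x) = (x - 3)(x - 7) / 5
Then q(x) = -27·L_0(x) - 175·L_1(x) - 232·L_2(x).
Expanding and collecting terms gives q(x) = -4x² + 3x.
Evaluating at x = 12: q(12) = -540.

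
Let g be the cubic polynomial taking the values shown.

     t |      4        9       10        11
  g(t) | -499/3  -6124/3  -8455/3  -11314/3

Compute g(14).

Write g(t) = at^3 + bt^2 + ct + d. Substituting each data point gives a linear system:
  64a + 16b + 4c + d = -499/3
  729a + 81b + 9c + d = -6124/3
  1000a + 100b + 10c + d = -8455/3
  1331a + 121b + 11c + d = -11314/3
Solving the system yields a = -3, b = 2, c = -2, d = 5/3.
So g(t) = -3t^3 + 2t^2 - 2t + 5/3.
Then g(14) = -23599/3.

-23599/3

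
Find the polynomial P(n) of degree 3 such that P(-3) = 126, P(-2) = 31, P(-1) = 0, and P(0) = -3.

Using the Lagrange interpolation formula with nodes -3, -2, -1, 0:
  L_0(n) = (n + 2)(n + 1)n / -6
  L_1(n) = (n + 3)(n + 1)n / 2
  L_2(n) = (n + 3)(n + 2)n / -2
  L_3(n) = (n + 3)(n + 2)(n + 1) / 6
Then P(n) = 126·L_0(n) + 31·L_1(n) + 0·L_2(n) - 3·L_3(n).
Expanding and collecting terms gives P(n) = -6n^3 - 4n^2 - n - 3.
Check: P(0) = -3. ✓

P(n) = -6n^3 - 4n^2 - n - 3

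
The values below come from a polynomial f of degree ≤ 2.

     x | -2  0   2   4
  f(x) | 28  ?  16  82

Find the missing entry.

The 3 known points determine the degree-2 polynomial uniquely.
Write f(x) = ax^2 + bx + c. Substituting each data point gives a linear system:
  4a - 2b + c = 28
  4a + 2b + c = 16
  16a + 4b + c = 82
Solving the system yields a = 6, b = -3, c = -2.
So f(x) = 6x² - 3x - 2.
Then f(0) = -2.

-2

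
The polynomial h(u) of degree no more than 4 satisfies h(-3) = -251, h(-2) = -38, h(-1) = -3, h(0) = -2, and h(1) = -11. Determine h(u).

h(u) = -5u^4 - 6u^3 + 2u - 2

Write h(u) = au^4 + bu^3 + cu^2 + du + e. Substituting each data point gives a linear system:
  81a - 27b + 9c - 3d + e = -251
  16a - 8b + 4c - 2d + e = -38
  a - b + c - d + e = -3
  e = -2
  a + b + c + d + e = -11
Solving the system yields a = -5, b = -6, c = 0, d = 2, e = -2.
So h(u) = -5u^4 - 6u^3 + 2u - 2.
Check: h(-2) = -38. ✓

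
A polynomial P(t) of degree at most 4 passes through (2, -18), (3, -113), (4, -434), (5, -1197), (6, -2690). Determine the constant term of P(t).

Write P(t) = at^4 + bt^3 + ct^2 + dt + e. Substituting each data point gives a linear system:
  16a + 8b + 4c + 2d + e = -18
  81a + 27b + 9c + 3d + e = -113
  256a + 64b + 16c + 4d + e = -434
  625a + 125b + 25c + 5d + e = -1197
  1296a + 216b + 36c + 6d + e = -2690
Solving the system yields a = -3, b = 6, c = -2, d = -4, e = -2.
So P(t) = -3t⁴ + 6t³ - 2t² - 4t - 2.
The constant term is -2.

-2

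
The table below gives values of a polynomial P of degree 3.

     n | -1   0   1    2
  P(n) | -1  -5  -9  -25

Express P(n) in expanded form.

P(n) = -2n^3 - 2n - 5

Write P(n) = an^3 + bn^2 + cn + d. Substituting each data point gives a linear system:
  -a + b - c + d = -1
  d = -5
  a + b + c + d = -9
  8a + 4b + 2c + d = -25
Solving the system yields a = -2, b = 0, c = -2, d = -5.
So P(n) = -2n^3 - 2n - 5.
Check: P(1) = -9. ✓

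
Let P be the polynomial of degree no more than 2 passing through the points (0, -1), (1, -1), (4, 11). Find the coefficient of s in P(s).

Write P(s) = as^2 + bs + c. Substituting each data point gives a linear system:
  c = -1
  a + b + c = -1
  16a + 4b + c = 11
Solving the system yields a = 1, b = -1, c = -1.
So P(s) = s^2 - s - 1.
The coefficient of s is -1.

-1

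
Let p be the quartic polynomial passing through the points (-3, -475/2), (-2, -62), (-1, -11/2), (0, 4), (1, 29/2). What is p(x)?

p(x) = -x^4 + 6x^3 + (3/2)x^2 + 4x + 4

Write p(x) = ax^4 + bx^3 + cx^2 + dx + e. Substituting each data point gives a linear system:
  81a - 27b + 9c - 3d + e = -475/2
  16a - 8b + 4c - 2d + e = -62
  a - b + c - d + e = -11/2
  e = 4
  a + b + c + d + e = 29/2
Solving the system yields a = -1, b = 6, c = 3/2, d = 4, e = 4.
So p(x) = -x^4 + 6x^3 + (3/2)x^2 + 4x + 4.
Check: p(-1) = -11/2. ✓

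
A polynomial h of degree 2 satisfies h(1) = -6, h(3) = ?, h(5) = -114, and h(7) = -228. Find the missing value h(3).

-40

The 3 known points determine the degree-2 polynomial uniquely.
Write h(s) = as^2 + bs + c. Substituting each data point gives a linear system:
  a + b + c = -6
  25a + 5b + c = -114
  49a + 7b + c = -228
Solving the system yields a = -5, b = 3, c = -4.
So h(s) = -5s^2 + 3s - 4.
Then h(3) = -40.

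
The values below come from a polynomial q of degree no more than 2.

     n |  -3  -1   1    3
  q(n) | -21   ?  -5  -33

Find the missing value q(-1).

-1

The 3 known points determine the degree-2 polynomial uniquely.
Write q(n) = an^2 + bn + c. Substituting each data point gives a linear system:
  9a - 3b + c = -21
  a + b + c = -5
  9a + 3b + c = -33
Solving the system yields a = -3, b = -2, c = 0.
So q(n) = -3n^2 - 2n.
Then q(-1) = -1.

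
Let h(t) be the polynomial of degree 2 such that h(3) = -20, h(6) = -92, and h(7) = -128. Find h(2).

Using the Lagrange interpolation formula with nodes 3, 6, 7:
  L_0(t) = (t - 6)(t - 7) / 12
  L_1(t) = (t - 3)(t - 7) / -3
  L_2(t) = (t - 3)(t - 6) / 4
Then h(t) = -20·L_0(t) - 92·L_1(t) - 128·L_2(t).
Expanding and collecting terms gives h(t) = -3t^2 + 3t - 2.
Evaluating at t = 2: h(2) = -8.

-8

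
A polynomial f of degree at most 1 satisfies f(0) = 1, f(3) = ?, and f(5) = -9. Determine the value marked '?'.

The 2 known points determine the degree-1 polynomial uniquely.
Write f(s) = as + b. Substituting each data point gives a linear system:
  b = 1
  5a + b = -9
Solving the system yields a = -2, b = 1.
So f(s) = -2s + 1.
Then f(3) = -5.

-5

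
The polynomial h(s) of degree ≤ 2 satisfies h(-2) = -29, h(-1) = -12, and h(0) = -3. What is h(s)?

Using the Lagrange interpolation formula with nodes -2, -1, 0:
  L_0(s) = (s + 1)s / 2
  L_1(s) = (s + 2)s / -1
  L_2(s) = (s + 2)(s + 1) / 2
Then h(s) = -29·L_0(s) - 12·L_1(s) - 3·L_2(s).
Expanding and collecting terms gives h(s) = -4s^2 + 5s - 3.
Check: h(-1) = -12. ✓

h(s) = -4s^2 + 5s - 3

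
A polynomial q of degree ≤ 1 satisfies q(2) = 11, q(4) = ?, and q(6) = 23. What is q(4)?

On equispaced nodes a degree-1 polynomial has vanishing second forward difference, so
  q(2) - 2·q(4) + q(6) = 0.
Substituting the known values and solving for q(4):
  -2·q(4) = -34
  q(4) = 17.

17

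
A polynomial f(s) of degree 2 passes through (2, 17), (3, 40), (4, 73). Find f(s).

Using the Lagrange interpolation formula with nodes 2, 3, 4:
  L_0(s) = (s - 3)(s - 4) / 2
  L_1(s) = (s - 2)(s - 4) / -1
  L_2(s) = (s - 2)(s - 3) / 2
Then f(s) = 17·L_0(s) + 40·L_1(s) + 73·L_2(s).
Expanding and collecting terms gives f(s) = 5s^2 - 2s + 1.
Check: f(2) = 17. ✓

f(s) = 5s^2 - 2s + 1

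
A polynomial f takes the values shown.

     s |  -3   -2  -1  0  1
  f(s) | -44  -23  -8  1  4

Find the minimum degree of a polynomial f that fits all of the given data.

2

Forward differences of the values at s = -3, -2, -1, 0, 1:
  f  : -44  -23  -8  1  4
  Δ  : 21  15  9  3
  Δ^2: -6  -6  -6
  Δ^3: 0  0
  Δ^4: 0
The second differences are constant (-6) and nonzero, while all higher differences vanish, so the minimal degree is 2.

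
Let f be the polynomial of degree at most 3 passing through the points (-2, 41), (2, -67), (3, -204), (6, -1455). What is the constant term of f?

Write f(t) = at^3 + bt^2 + ct + d. Substituting each data point gives a linear system:
  -8a + 4b - 2c + d = 41
  8a + 4b + 2c + d = -67
  27a + 9b + 3c + d = -204
  216a + 36b + 6c + d = -1455
Solving the system yields a = -6, b = -4, c = -3, d = 3.
So f(t) = -6t^3 - 4t^2 - 3t + 3.
The constant term is 3.

3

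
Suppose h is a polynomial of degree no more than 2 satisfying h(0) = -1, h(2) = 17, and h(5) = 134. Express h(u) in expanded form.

Write h(u) = au^2 + bu + c. Substituting each data point gives a linear system:
  c = -1
  4a + 2b + c = 17
  25a + 5b + c = 134
Solving the system yields a = 6, b = -3, c = -1.
So h(u) = 6u² - 3u - 1.
Check: h(0) = -1. ✓

h(u) = 6u^2 - 3u - 1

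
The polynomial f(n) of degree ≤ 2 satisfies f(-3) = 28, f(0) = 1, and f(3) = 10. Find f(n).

Write f(n) = an^2 + bn + c. Substituting each data point gives a linear system:
  9a - 3b + c = 28
  c = 1
  9a + 3b + c = 10
Solving the system yields a = 2, b = -3, c = 1.
So f(n) = 2n² - 3n + 1.
Check: f(-3) = 28. ✓

f(n) = 2n^2 - 3n + 1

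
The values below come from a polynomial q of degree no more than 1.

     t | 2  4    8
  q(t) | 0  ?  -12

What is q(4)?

-4

The 2 known points determine the degree-1 polynomial uniquely.
Write q(t) = at + b. Substituting each data point gives a linear system:
  2a + b = 0
  8a + b = -12
Solving the system yields a = -2, b = 4.
So q(t) = -2t + 4.
Then q(4) = -4.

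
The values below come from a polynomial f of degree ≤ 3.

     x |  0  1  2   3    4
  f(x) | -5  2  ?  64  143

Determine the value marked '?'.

On equispaced nodes a degree-3 polynomial has vanishing fourth forward difference, so
  f(0) - 4·f(1) + 6·f(2) - 4·f(3) + f(4) = 0.
Substituting the known values and solving for f(2):
  6·f(2) = 126
  f(2) = 21.

21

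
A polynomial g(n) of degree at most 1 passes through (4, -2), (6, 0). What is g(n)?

g(n) = n - 6

Write g(n) = an + b. Substituting each data point gives a linear system:
  4a + b = -2
  6a + b = 0
Solving the system yields a = 1, b = -6.
So g(n) = n - 6.
Check: g(6) = 0. ✓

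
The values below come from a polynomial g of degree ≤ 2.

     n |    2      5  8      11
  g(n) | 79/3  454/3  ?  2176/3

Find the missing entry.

The 3 known points determine the degree-2 polynomial uniquely.
Write g(n) = an^2 + bn + c. Substituting each data point gives a linear system:
  4a + 2b + c = 79/3
  25a + 5b + c = 454/3
  121a + 11b + c = 2176/3
Solving the system yields a = 6, b = -1/3, c = 3.
So g(n) = 6n^2 - (1/3)n + 3.
Then g(8) = 1153/3.

1153/3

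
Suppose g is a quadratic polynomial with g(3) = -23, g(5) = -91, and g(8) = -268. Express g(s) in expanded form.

g(s) = -5s^2 + 6s + 4

Write g(s) = as^2 + bs + c. Substituting each data point gives a linear system:
  9a + 3b + c = -23
  25a + 5b + c = -91
  64a + 8b + c = -268
Solving the system yields a = -5, b = 6, c = 4.
So g(s) = -5s² + 6s + 4.
Check: g(8) = -268. ✓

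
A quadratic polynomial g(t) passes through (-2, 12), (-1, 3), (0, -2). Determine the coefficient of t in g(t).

-3

Write g(t) = at^2 + bt + c. Substituting each data point gives a linear system:
  4a - 2b + c = 12
  a - b + c = 3
  c = -2
Solving the system yields a = 2, b = -3, c = -2.
So g(t) = 2t^2 - 3t - 2.
The coefficient of t is -3.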